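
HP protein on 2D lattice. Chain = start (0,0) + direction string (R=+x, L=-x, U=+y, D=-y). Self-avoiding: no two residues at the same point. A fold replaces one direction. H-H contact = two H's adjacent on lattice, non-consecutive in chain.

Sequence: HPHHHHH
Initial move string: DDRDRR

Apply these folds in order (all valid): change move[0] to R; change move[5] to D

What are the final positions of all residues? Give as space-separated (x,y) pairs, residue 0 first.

Answer: (0,0) (1,0) (1,-1) (2,-1) (2,-2) (3,-2) (3,-3)

Derivation:
Initial moves: DDRDRR
Fold: move[0]->R => RDRDRR (positions: [(0, 0), (1, 0), (1, -1), (2, -1), (2, -2), (3, -2), (4, -2)])
Fold: move[5]->D => RDRDRD (positions: [(0, 0), (1, 0), (1, -1), (2, -1), (2, -2), (3, -2), (3, -3)])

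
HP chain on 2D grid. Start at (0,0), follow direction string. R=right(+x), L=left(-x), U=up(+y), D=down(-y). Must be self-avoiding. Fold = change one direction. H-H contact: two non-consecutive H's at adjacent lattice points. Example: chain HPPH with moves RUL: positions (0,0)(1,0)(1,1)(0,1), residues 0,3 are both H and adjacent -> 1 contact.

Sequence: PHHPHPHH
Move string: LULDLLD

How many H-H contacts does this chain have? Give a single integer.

Positions: [(0, 0), (-1, 0), (-1, 1), (-2, 1), (-2, 0), (-3, 0), (-4, 0), (-4, -1)]
H-H contact: residue 1 @(-1,0) - residue 4 @(-2, 0)

Answer: 1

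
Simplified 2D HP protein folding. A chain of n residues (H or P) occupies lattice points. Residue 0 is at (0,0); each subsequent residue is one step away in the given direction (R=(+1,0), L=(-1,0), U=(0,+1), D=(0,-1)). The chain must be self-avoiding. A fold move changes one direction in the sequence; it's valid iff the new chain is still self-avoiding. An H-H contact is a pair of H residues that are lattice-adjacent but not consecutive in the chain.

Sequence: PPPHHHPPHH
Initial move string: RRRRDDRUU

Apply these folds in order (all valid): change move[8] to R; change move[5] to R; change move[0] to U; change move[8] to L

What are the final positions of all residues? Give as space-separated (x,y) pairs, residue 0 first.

Answer: (0,0) (0,1) (1,1) (2,1) (3,1) (3,0) (4,0) (5,0) (5,1) (4,1)

Derivation:
Initial moves: RRRRDDRUU
Fold: move[8]->R => RRRRDDRUR (positions: [(0, 0), (1, 0), (2, 0), (3, 0), (4, 0), (4, -1), (4, -2), (5, -2), (5, -1), (6, -1)])
Fold: move[5]->R => RRRRDRRUR (positions: [(0, 0), (1, 0), (2, 0), (3, 0), (4, 0), (4, -1), (5, -1), (6, -1), (6, 0), (7, 0)])
Fold: move[0]->U => URRRDRRUR (positions: [(0, 0), (0, 1), (1, 1), (2, 1), (3, 1), (3, 0), (4, 0), (5, 0), (5, 1), (6, 1)])
Fold: move[8]->L => URRRDRRUL (positions: [(0, 0), (0, 1), (1, 1), (2, 1), (3, 1), (3, 0), (4, 0), (5, 0), (5, 1), (4, 1)])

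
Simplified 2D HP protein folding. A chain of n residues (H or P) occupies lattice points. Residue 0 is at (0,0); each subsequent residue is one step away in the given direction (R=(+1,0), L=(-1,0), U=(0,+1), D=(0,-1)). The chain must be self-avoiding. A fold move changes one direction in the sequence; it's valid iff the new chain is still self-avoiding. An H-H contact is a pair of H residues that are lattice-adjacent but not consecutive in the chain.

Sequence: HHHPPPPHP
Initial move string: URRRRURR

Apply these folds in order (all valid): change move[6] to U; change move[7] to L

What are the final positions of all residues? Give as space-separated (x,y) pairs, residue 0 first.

Answer: (0,0) (0,1) (1,1) (2,1) (3,1) (4,1) (4,2) (4,3) (3,3)

Derivation:
Initial moves: URRRRURR
Fold: move[6]->U => URRRRUUR (positions: [(0, 0), (0, 1), (1, 1), (2, 1), (3, 1), (4, 1), (4, 2), (4, 3), (5, 3)])
Fold: move[7]->L => URRRRUUL (positions: [(0, 0), (0, 1), (1, 1), (2, 1), (3, 1), (4, 1), (4, 2), (4, 3), (3, 3)])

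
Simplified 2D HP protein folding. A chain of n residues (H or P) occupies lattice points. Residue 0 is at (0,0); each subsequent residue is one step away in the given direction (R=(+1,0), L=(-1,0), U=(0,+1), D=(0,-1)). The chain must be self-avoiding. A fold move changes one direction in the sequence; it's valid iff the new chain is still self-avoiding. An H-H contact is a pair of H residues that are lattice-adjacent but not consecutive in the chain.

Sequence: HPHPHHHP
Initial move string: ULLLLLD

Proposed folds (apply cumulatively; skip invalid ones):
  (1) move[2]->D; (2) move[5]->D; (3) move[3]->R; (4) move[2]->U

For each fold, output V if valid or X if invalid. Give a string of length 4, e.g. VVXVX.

Answer: VVXV

Derivation:
Initial: ULLLLLD -> [(0, 0), (0, 1), (-1, 1), (-2, 1), (-3, 1), (-4, 1), (-5, 1), (-5, 0)]
Fold 1: move[2]->D => ULDLLLD VALID
Fold 2: move[5]->D => ULDLLDD VALID
Fold 3: move[3]->R => ULDRLDD INVALID (collision), skipped
Fold 4: move[2]->U => ULULLDD VALID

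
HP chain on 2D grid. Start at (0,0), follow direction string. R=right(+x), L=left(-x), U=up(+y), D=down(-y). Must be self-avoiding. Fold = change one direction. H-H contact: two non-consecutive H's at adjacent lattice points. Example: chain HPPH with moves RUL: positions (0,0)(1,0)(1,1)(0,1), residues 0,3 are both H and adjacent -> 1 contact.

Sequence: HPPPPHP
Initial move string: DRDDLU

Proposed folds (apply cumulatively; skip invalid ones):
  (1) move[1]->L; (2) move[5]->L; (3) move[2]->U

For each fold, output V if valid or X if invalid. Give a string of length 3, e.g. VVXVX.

Answer: VVX

Derivation:
Initial: DRDDLU -> [(0, 0), (0, -1), (1, -1), (1, -2), (1, -3), (0, -3), (0, -2)]
Fold 1: move[1]->L => DLDDLU VALID
Fold 2: move[5]->L => DLDDLL VALID
Fold 3: move[2]->U => DLUDLL INVALID (collision), skipped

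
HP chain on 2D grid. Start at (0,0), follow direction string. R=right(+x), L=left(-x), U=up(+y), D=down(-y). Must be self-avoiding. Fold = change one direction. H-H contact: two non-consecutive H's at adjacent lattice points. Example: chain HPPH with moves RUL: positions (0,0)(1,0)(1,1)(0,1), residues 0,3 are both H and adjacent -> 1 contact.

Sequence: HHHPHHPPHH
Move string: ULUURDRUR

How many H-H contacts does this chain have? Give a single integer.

Positions: [(0, 0), (0, 1), (-1, 1), (-1, 2), (-1, 3), (0, 3), (0, 2), (1, 2), (1, 3), (2, 3)]
H-H contact: residue 5 @(0,3) - residue 8 @(1, 3)

Answer: 1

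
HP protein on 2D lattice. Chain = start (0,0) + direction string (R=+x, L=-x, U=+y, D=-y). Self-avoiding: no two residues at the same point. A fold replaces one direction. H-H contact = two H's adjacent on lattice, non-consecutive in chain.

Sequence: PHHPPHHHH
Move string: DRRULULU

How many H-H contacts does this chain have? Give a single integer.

Positions: [(0, 0), (0, -1), (1, -1), (2, -1), (2, 0), (1, 0), (1, 1), (0, 1), (0, 2)]
H-H contact: residue 2 @(1,-1) - residue 5 @(1, 0)

Answer: 1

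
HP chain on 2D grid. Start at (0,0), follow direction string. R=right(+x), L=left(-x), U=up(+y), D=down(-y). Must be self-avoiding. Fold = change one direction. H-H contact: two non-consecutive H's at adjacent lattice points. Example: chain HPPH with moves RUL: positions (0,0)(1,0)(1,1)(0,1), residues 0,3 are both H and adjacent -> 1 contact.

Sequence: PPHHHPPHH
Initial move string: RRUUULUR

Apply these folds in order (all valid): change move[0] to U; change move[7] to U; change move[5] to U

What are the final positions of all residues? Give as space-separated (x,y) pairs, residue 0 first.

Answer: (0,0) (0,1) (1,1) (1,2) (1,3) (1,4) (1,5) (1,6) (1,7)

Derivation:
Initial moves: RRUUULUR
Fold: move[0]->U => URUUULUR (positions: [(0, 0), (0, 1), (1, 1), (1, 2), (1, 3), (1, 4), (0, 4), (0, 5), (1, 5)])
Fold: move[7]->U => URUUULUU (positions: [(0, 0), (0, 1), (1, 1), (1, 2), (1, 3), (1, 4), (0, 4), (0, 5), (0, 6)])
Fold: move[5]->U => URUUUUUU (positions: [(0, 0), (0, 1), (1, 1), (1, 2), (1, 3), (1, 4), (1, 5), (1, 6), (1, 7)])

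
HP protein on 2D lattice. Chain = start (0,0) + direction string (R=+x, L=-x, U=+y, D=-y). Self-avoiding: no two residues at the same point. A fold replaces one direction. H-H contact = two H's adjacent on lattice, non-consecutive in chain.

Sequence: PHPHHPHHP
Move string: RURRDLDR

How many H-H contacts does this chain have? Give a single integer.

Positions: [(0, 0), (1, 0), (1, 1), (2, 1), (3, 1), (3, 0), (2, 0), (2, -1), (3, -1)]
H-H contact: residue 1 @(1,0) - residue 6 @(2, 0)
H-H contact: residue 3 @(2,1) - residue 6 @(2, 0)

Answer: 2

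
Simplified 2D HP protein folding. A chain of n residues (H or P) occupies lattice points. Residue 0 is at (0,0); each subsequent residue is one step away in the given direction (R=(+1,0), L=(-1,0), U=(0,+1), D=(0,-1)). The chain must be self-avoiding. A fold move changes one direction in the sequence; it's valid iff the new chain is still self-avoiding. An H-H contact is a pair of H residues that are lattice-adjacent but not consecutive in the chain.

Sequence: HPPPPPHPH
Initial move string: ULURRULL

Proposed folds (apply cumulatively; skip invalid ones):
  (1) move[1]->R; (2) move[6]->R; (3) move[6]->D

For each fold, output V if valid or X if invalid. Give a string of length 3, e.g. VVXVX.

Initial: ULURRULL -> [(0, 0), (0, 1), (-1, 1), (-1, 2), (0, 2), (1, 2), (1, 3), (0, 3), (-1, 3)]
Fold 1: move[1]->R => URURRULL VALID
Fold 2: move[6]->R => URURRURL INVALID (collision), skipped
Fold 3: move[6]->D => URURRUDL INVALID (collision), skipped

Answer: VXX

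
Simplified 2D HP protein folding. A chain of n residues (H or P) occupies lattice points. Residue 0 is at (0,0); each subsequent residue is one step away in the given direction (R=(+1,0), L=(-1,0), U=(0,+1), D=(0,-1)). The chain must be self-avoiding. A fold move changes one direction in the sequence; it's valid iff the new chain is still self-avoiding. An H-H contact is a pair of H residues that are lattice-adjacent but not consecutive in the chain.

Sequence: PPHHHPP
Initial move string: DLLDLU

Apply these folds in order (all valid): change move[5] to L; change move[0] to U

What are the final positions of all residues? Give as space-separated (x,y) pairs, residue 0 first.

Initial moves: DLLDLU
Fold: move[5]->L => DLLDLL (positions: [(0, 0), (0, -1), (-1, -1), (-2, -1), (-2, -2), (-3, -2), (-4, -2)])
Fold: move[0]->U => ULLDLL (positions: [(0, 0), (0, 1), (-1, 1), (-2, 1), (-2, 0), (-3, 0), (-4, 0)])

Answer: (0,0) (0,1) (-1,1) (-2,1) (-2,0) (-3,0) (-4,0)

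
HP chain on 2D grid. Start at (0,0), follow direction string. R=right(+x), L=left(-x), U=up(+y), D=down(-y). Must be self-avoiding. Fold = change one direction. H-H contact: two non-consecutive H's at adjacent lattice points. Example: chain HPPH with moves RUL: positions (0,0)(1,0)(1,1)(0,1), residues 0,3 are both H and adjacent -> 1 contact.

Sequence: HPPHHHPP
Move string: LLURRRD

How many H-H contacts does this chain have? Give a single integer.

Answer: 1

Derivation:
Positions: [(0, 0), (-1, 0), (-2, 0), (-2, 1), (-1, 1), (0, 1), (1, 1), (1, 0)]
H-H contact: residue 0 @(0,0) - residue 5 @(0, 1)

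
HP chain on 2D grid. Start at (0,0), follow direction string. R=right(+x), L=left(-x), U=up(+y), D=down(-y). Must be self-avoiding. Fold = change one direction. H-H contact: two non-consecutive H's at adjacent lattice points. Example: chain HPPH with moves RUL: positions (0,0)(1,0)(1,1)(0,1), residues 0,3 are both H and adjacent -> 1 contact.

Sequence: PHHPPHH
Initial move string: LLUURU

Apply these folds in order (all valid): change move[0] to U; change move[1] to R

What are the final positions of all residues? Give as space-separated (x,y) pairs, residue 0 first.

Answer: (0,0) (0,1) (1,1) (1,2) (1,3) (2,3) (2,4)

Derivation:
Initial moves: LLUURU
Fold: move[0]->U => ULUURU (positions: [(0, 0), (0, 1), (-1, 1), (-1, 2), (-1, 3), (0, 3), (0, 4)])
Fold: move[1]->R => URUURU (positions: [(0, 0), (0, 1), (1, 1), (1, 2), (1, 3), (2, 3), (2, 4)])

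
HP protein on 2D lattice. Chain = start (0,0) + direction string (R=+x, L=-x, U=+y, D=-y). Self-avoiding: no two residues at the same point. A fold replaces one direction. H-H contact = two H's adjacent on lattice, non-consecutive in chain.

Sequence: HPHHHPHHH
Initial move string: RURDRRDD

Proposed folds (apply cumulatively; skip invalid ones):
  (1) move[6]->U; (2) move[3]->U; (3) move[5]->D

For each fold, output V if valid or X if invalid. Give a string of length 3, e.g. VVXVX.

Answer: XVV

Derivation:
Initial: RURDRRDD -> [(0, 0), (1, 0), (1, 1), (2, 1), (2, 0), (3, 0), (4, 0), (4, -1), (4, -2)]
Fold 1: move[6]->U => RURDRRUD INVALID (collision), skipped
Fold 2: move[3]->U => RURURRDD VALID
Fold 3: move[5]->D => RURURDDD VALID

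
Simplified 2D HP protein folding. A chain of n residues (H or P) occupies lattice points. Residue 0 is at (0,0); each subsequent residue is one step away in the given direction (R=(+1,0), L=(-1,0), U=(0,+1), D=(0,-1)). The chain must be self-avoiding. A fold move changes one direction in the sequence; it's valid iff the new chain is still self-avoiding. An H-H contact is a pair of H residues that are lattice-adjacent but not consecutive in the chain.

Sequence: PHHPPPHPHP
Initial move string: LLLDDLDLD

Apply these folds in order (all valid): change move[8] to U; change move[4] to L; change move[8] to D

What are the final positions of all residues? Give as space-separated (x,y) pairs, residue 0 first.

Answer: (0,0) (-1,0) (-2,0) (-3,0) (-3,-1) (-4,-1) (-5,-1) (-5,-2) (-6,-2) (-6,-3)

Derivation:
Initial moves: LLLDDLDLD
Fold: move[8]->U => LLLDDLDLU (positions: [(0, 0), (-1, 0), (-2, 0), (-3, 0), (-3, -1), (-3, -2), (-4, -2), (-4, -3), (-5, -3), (-5, -2)])
Fold: move[4]->L => LLLDLLDLU (positions: [(0, 0), (-1, 0), (-2, 0), (-3, 0), (-3, -1), (-4, -1), (-5, -1), (-5, -2), (-6, -2), (-6, -1)])
Fold: move[8]->D => LLLDLLDLD (positions: [(0, 0), (-1, 0), (-2, 0), (-3, 0), (-3, -1), (-4, -1), (-5, -1), (-5, -2), (-6, -2), (-6, -3)])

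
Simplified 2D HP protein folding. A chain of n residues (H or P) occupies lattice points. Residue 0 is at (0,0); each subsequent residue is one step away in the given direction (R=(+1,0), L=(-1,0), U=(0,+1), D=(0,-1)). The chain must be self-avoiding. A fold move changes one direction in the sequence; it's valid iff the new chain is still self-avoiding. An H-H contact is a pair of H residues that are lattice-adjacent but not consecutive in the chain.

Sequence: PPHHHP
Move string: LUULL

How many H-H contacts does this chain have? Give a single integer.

Positions: [(0, 0), (-1, 0), (-1, 1), (-1, 2), (-2, 2), (-3, 2)]
No H-H contacts found.

Answer: 0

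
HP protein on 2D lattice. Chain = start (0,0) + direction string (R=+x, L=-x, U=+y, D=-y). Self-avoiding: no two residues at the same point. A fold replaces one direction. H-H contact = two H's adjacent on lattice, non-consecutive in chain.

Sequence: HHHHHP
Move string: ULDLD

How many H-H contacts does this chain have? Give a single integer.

Positions: [(0, 0), (0, 1), (-1, 1), (-1, 0), (-2, 0), (-2, -1)]
H-H contact: residue 0 @(0,0) - residue 3 @(-1, 0)

Answer: 1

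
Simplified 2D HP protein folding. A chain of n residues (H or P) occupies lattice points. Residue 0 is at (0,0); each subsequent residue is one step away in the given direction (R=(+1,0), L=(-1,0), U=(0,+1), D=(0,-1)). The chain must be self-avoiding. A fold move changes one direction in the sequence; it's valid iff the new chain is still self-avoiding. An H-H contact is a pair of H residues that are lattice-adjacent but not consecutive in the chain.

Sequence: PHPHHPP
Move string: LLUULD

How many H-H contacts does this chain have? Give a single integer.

Answer: 0

Derivation:
Positions: [(0, 0), (-1, 0), (-2, 0), (-2, 1), (-2, 2), (-3, 2), (-3, 1)]
No H-H contacts found.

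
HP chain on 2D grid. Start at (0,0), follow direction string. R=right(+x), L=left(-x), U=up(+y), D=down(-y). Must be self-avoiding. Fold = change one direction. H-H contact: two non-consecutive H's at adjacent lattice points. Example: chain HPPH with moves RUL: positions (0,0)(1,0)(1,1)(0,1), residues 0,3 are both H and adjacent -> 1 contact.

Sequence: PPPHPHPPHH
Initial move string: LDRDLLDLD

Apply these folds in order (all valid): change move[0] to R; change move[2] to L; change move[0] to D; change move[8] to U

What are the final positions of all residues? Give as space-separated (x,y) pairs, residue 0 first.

Answer: (0,0) (0,-1) (0,-2) (-1,-2) (-1,-3) (-2,-3) (-3,-3) (-3,-4) (-4,-4) (-4,-3)

Derivation:
Initial moves: LDRDLLDLD
Fold: move[0]->R => RDRDLLDLD (positions: [(0, 0), (1, 0), (1, -1), (2, -1), (2, -2), (1, -2), (0, -2), (0, -3), (-1, -3), (-1, -4)])
Fold: move[2]->L => RDLDLLDLD (positions: [(0, 0), (1, 0), (1, -1), (0, -1), (0, -2), (-1, -2), (-2, -2), (-2, -3), (-3, -3), (-3, -4)])
Fold: move[0]->D => DDLDLLDLD (positions: [(0, 0), (0, -1), (0, -2), (-1, -2), (-1, -3), (-2, -3), (-3, -3), (-3, -4), (-4, -4), (-4, -5)])
Fold: move[8]->U => DDLDLLDLU (positions: [(0, 0), (0, -1), (0, -2), (-1, -2), (-1, -3), (-2, -3), (-3, -3), (-3, -4), (-4, -4), (-4, -3)])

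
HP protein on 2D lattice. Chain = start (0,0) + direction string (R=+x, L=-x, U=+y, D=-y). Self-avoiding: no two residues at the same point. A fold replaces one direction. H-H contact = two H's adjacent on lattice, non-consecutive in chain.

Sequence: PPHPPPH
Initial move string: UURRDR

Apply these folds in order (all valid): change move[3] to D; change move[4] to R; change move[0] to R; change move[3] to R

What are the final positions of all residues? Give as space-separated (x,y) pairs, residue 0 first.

Initial moves: UURRDR
Fold: move[3]->D => UURDDR (positions: [(0, 0), (0, 1), (0, 2), (1, 2), (1, 1), (1, 0), (2, 0)])
Fold: move[4]->R => UURDRR (positions: [(0, 0), (0, 1), (0, 2), (1, 2), (1, 1), (2, 1), (3, 1)])
Fold: move[0]->R => RURDRR (positions: [(0, 0), (1, 0), (1, 1), (2, 1), (2, 0), (3, 0), (4, 0)])
Fold: move[3]->R => RURRRR (positions: [(0, 0), (1, 0), (1, 1), (2, 1), (3, 1), (4, 1), (5, 1)])

Answer: (0,0) (1,0) (1,1) (2,1) (3,1) (4,1) (5,1)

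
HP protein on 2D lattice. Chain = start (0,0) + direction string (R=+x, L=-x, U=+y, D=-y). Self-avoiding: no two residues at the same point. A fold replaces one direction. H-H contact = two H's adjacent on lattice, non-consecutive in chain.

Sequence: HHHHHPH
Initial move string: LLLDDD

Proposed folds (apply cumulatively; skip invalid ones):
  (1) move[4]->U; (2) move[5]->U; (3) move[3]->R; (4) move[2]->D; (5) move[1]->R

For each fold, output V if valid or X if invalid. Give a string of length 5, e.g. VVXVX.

Initial: LLLDDD -> [(0, 0), (-1, 0), (-2, 0), (-3, 0), (-3, -1), (-3, -2), (-3, -3)]
Fold 1: move[4]->U => LLLDUD INVALID (collision), skipped
Fold 2: move[5]->U => LLLDDU INVALID (collision), skipped
Fold 3: move[3]->R => LLLRDD INVALID (collision), skipped
Fold 4: move[2]->D => LLDDDD VALID
Fold 5: move[1]->R => LRDDDD INVALID (collision), skipped

Answer: XXXVX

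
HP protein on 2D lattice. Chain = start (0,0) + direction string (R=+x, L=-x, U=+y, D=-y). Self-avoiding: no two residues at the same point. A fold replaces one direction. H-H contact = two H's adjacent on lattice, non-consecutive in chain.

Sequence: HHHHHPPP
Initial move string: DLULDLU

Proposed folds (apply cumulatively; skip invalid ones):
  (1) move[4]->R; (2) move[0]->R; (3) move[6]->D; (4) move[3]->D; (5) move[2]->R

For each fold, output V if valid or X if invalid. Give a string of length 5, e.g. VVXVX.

Initial: DLULDLU -> [(0, 0), (0, -1), (-1, -1), (-1, 0), (-2, 0), (-2, -1), (-3, -1), (-3, 0)]
Fold 1: move[4]->R => DLULRLU INVALID (collision), skipped
Fold 2: move[0]->R => RLULDLU INVALID (collision), skipped
Fold 3: move[6]->D => DLULDLD VALID
Fold 4: move[3]->D => DLUDDLD INVALID (collision), skipped
Fold 5: move[2]->R => DLRLDLD INVALID (collision), skipped

Answer: XXVXX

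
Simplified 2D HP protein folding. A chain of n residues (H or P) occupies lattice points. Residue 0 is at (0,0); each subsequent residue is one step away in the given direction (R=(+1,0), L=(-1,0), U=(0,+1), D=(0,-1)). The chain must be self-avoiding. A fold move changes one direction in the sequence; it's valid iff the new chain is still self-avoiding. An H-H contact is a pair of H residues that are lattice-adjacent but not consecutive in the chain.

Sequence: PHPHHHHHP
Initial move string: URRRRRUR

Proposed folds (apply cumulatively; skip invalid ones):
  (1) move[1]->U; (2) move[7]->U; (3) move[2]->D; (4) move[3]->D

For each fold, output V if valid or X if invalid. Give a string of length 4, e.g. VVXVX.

Initial: URRRRRUR -> [(0, 0), (0, 1), (1, 1), (2, 1), (3, 1), (4, 1), (5, 1), (5, 2), (6, 2)]
Fold 1: move[1]->U => UURRRRUR VALID
Fold 2: move[7]->U => UURRRRUU VALID
Fold 3: move[2]->D => UUDRRRUU INVALID (collision), skipped
Fold 4: move[3]->D => UURDRRUU VALID

Answer: VVXV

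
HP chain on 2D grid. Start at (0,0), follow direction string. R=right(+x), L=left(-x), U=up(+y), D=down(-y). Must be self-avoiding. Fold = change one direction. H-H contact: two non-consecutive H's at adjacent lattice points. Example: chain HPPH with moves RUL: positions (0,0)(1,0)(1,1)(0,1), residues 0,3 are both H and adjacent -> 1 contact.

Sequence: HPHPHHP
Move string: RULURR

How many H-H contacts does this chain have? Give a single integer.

Positions: [(0, 0), (1, 0), (1, 1), (0, 1), (0, 2), (1, 2), (2, 2)]
H-H contact: residue 2 @(1,1) - residue 5 @(1, 2)

Answer: 1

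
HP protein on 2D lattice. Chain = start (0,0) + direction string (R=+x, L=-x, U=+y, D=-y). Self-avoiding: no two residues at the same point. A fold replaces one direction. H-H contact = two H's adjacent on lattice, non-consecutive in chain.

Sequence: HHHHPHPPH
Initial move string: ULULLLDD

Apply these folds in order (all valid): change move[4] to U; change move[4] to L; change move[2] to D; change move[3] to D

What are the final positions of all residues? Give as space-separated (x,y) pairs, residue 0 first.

Answer: (0,0) (0,1) (-1,1) (-1,0) (-1,-1) (-2,-1) (-3,-1) (-3,-2) (-3,-3)

Derivation:
Initial moves: ULULLLDD
Fold: move[4]->U => ULULULDD (positions: [(0, 0), (0, 1), (-1, 1), (-1, 2), (-2, 2), (-2, 3), (-3, 3), (-3, 2), (-3, 1)])
Fold: move[4]->L => ULULLLDD (positions: [(0, 0), (0, 1), (-1, 1), (-1, 2), (-2, 2), (-3, 2), (-4, 2), (-4, 1), (-4, 0)])
Fold: move[2]->D => ULDLLLDD (positions: [(0, 0), (0, 1), (-1, 1), (-1, 0), (-2, 0), (-3, 0), (-4, 0), (-4, -1), (-4, -2)])
Fold: move[3]->D => ULDDLLDD (positions: [(0, 0), (0, 1), (-1, 1), (-1, 0), (-1, -1), (-2, -1), (-3, -1), (-3, -2), (-3, -3)])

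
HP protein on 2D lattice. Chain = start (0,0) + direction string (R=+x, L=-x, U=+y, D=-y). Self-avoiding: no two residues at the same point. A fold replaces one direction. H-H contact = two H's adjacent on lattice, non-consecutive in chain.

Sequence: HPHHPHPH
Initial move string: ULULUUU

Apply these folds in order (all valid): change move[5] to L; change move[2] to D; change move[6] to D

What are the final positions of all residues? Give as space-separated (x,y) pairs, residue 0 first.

Answer: (0,0) (0,1) (-1,1) (-1,0) (-2,0) (-2,1) (-3,1) (-3,0)

Derivation:
Initial moves: ULULUUU
Fold: move[5]->L => ULULULU (positions: [(0, 0), (0, 1), (-1, 1), (-1, 2), (-2, 2), (-2, 3), (-3, 3), (-3, 4)])
Fold: move[2]->D => ULDLULU (positions: [(0, 0), (0, 1), (-1, 1), (-1, 0), (-2, 0), (-2, 1), (-3, 1), (-3, 2)])
Fold: move[6]->D => ULDLULD (positions: [(0, 0), (0, 1), (-1, 1), (-1, 0), (-2, 0), (-2, 1), (-3, 1), (-3, 0)])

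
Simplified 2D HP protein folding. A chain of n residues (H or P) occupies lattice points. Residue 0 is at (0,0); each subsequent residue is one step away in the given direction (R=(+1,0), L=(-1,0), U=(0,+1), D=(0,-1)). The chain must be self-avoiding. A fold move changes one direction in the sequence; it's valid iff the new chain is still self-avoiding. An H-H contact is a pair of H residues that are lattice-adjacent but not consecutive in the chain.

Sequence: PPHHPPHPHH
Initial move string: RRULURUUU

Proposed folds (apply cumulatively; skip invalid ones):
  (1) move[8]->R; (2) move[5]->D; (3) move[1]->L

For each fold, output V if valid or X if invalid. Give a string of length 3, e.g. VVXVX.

Initial: RRULURUUU -> [(0, 0), (1, 0), (2, 0), (2, 1), (1, 1), (1, 2), (2, 2), (2, 3), (2, 4), (2, 5)]
Fold 1: move[8]->R => RRULURUUR VALID
Fold 2: move[5]->D => RRULUDUUR INVALID (collision), skipped
Fold 3: move[1]->L => RLULURUUR INVALID (collision), skipped

Answer: VXX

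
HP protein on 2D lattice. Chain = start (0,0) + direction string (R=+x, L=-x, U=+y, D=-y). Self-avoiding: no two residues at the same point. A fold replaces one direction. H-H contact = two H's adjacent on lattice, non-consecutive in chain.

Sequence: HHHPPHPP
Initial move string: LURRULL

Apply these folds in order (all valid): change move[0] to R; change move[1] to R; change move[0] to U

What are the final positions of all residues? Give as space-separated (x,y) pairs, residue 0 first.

Answer: (0,0) (0,1) (1,1) (2,1) (3,1) (3,2) (2,2) (1,2)

Derivation:
Initial moves: LURRULL
Fold: move[0]->R => RURRULL (positions: [(0, 0), (1, 0), (1, 1), (2, 1), (3, 1), (3, 2), (2, 2), (1, 2)])
Fold: move[1]->R => RRRRULL (positions: [(0, 0), (1, 0), (2, 0), (3, 0), (4, 0), (4, 1), (3, 1), (2, 1)])
Fold: move[0]->U => URRRULL (positions: [(0, 0), (0, 1), (1, 1), (2, 1), (3, 1), (3, 2), (2, 2), (1, 2)])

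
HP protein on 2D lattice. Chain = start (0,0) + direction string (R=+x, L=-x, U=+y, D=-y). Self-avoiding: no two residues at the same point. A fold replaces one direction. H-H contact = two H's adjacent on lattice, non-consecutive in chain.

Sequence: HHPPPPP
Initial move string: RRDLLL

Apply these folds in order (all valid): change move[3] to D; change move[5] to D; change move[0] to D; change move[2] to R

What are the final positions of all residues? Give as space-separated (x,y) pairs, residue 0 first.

Initial moves: RRDLLL
Fold: move[3]->D => RRDDLL (positions: [(0, 0), (1, 0), (2, 0), (2, -1), (2, -2), (1, -2), (0, -2)])
Fold: move[5]->D => RRDDLD (positions: [(0, 0), (1, 0), (2, 0), (2, -1), (2, -2), (1, -2), (1, -3)])
Fold: move[0]->D => DRDDLD (positions: [(0, 0), (0, -1), (1, -1), (1, -2), (1, -3), (0, -3), (0, -4)])
Fold: move[2]->R => DRRDLD (positions: [(0, 0), (0, -1), (1, -1), (2, -1), (2, -2), (1, -2), (1, -3)])

Answer: (0,0) (0,-1) (1,-1) (2,-1) (2,-2) (1,-2) (1,-3)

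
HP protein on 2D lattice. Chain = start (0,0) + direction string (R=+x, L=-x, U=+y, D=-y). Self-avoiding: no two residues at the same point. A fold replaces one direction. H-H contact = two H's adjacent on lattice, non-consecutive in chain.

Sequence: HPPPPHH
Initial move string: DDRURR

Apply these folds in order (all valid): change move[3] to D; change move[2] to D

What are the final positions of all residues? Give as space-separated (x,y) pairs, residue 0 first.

Answer: (0,0) (0,-1) (0,-2) (0,-3) (0,-4) (1,-4) (2,-4)

Derivation:
Initial moves: DDRURR
Fold: move[3]->D => DDRDRR (positions: [(0, 0), (0, -1), (0, -2), (1, -2), (1, -3), (2, -3), (3, -3)])
Fold: move[2]->D => DDDDRR (positions: [(0, 0), (0, -1), (0, -2), (0, -3), (0, -4), (1, -4), (2, -4)])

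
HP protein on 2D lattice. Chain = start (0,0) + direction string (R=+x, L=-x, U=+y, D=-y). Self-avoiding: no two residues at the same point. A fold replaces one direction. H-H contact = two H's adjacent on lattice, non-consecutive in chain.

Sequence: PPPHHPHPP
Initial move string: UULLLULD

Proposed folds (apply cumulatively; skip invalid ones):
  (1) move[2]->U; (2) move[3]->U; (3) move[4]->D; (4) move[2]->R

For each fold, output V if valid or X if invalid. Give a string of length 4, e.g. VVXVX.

Answer: VVXV

Derivation:
Initial: UULLLULD -> [(0, 0), (0, 1), (0, 2), (-1, 2), (-2, 2), (-3, 2), (-3, 3), (-4, 3), (-4, 2)]
Fold 1: move[2]->U => UUULLULD VALID
Fold 2: move[3]->U => UUUULULD VALID
Fold 3: move[4]->D => UUUUDULD INVALID (collision), skipped
Fold 4: move[2]->R => UURULULD VALID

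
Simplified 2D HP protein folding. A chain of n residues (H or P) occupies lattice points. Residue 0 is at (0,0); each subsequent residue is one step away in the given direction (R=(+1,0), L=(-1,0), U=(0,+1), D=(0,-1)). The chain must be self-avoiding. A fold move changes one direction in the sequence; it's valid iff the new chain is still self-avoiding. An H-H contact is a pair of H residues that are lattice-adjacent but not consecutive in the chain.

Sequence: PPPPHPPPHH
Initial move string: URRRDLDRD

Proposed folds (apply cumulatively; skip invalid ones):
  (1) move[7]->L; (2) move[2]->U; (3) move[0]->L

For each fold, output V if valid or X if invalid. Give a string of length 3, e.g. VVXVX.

Answer: VXX

Derivation:
Initial: URRRDLDRD -> [(0, 0), (0, 1), (1, 1), (2, 1), (3, 1), (3, 0), (2, 0), (2, -1), (3, -1), (3, -2)]
Fold 1: move[7]->L => URRRDLDLD VALID
Fold 2: move[2]->U => URURDLDLD INVALID (collision), skipped
Fold 3: move[0]->L => LRRRDLDLD INVALID (collision), skipped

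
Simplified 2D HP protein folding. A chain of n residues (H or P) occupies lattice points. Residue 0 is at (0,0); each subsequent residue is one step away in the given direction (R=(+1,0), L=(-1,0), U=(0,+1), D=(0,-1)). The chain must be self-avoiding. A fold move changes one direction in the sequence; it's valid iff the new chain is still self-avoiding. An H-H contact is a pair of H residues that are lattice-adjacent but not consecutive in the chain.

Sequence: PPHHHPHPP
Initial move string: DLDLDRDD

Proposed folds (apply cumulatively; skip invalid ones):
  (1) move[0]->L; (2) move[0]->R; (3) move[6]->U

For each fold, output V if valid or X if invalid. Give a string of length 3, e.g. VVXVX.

Answer: VXX

Derivation:
Initial: DLDLDRDD -> [(0, 0), (0, -1), (-1, -1), (-1, -2), (-2, -2), (-2, -3), (-1, -3), (-1, -4), (-1, -5)]
Fold 1: move[0]->L => LLDLDRDD VALID
Fold 2: move[0]->R => RLDLDRDD INVALID (collision), skipped
Fold 3: move[6]->U => LLDLDRUD INVALID (collision), skipped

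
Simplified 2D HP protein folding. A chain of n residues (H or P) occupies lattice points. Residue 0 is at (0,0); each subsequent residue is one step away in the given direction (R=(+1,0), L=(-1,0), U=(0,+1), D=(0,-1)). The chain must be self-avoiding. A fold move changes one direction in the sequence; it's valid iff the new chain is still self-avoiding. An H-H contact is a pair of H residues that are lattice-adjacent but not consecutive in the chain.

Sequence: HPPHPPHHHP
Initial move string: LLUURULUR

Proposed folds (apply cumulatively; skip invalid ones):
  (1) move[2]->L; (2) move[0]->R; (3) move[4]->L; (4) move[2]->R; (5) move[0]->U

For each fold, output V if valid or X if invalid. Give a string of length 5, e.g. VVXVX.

Initial: LLUURULUR -> [(0, 0), (-1, 0), (-2, 0), (-2, 1), (-2, 2), (-1, 2), (-1, 3), (-2, 3), (-2, 4), (-1, 4)]
Fold 1: move[2]->L => LLLURULUR VALID
Fold 2: move[0]->R => RLLURULUR INVALID (collision), skipped
Fold 3: move[4]->L => LLLULULUR VALID
Fold 4: move[2]->R => LLRULULUR INVALID (collision), skipped
Fold 5: move[0]->U => ULLULULUR VALID

Answer: VXVXV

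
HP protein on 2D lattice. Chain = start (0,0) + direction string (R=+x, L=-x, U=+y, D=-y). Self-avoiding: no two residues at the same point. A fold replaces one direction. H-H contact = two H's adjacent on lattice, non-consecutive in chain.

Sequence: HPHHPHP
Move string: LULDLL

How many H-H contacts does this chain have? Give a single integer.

Answer: 0

Derivation:
Positions: [(0, 0), (-1, 0), (-1, 1), (-2, 1), (-2, 0), (-3, 0), (-4, 0)]
No H-H contacts found.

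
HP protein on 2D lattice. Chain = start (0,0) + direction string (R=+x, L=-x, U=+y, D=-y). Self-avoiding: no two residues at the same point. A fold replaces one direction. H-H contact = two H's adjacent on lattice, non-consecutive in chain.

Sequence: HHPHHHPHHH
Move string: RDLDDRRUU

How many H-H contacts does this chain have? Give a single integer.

Answer: 1

Derivation:
Positions: [(0, 0), (1, 0), (1, -1), (0, -1), (0, -2), (0, -3), (1, -3), (2, -3), (2, -2), (2, -1)]
H-H contact: residue 0 @(0,0) - residue 3 @(0, -1)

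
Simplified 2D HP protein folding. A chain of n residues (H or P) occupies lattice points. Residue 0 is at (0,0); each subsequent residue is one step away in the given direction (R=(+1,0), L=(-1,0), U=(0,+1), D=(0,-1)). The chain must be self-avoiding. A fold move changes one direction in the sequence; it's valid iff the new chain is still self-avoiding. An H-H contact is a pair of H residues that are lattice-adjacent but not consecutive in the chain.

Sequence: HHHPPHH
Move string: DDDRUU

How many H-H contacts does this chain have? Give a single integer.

Positions: [(0, 0), (0, -1), (0, -2), (0, -3), (1, -3), (1, -2), (1, -1)]
H-H contact: residue 1 @(0,-1) - residue 6 @(1, -1)
H-H contact: residue 2 @(0,-2) - residue 5 @(1, -2)

Answer: 2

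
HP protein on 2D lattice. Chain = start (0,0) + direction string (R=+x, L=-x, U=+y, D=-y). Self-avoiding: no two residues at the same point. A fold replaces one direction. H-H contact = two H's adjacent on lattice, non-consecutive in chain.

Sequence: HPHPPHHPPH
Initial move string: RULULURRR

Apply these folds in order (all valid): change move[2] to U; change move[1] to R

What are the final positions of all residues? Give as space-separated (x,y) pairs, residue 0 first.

Answer: (0,0) (1,0) (2,0) (2,1) (2,2) (1,2) (1,3) (2,3) (3,3) (4,3)

Derivation:
Initial moves: RULULURRR
Fold: move[2]->U => RUUULURRR (positions: [(0, 0), (1, 0), (1, 1), (1, 2), (1, 3), (0, 3), (0, 4), (1, 4), (2, 4), (3, 4)])
Fold: move[1]->R => RRUULURRR (positions: [(0, 0), (1, 0), (2, 0), (2, 1), (2, 2), (1, 2), (1, 3), (2, 3), (3, 3), (4, 3)])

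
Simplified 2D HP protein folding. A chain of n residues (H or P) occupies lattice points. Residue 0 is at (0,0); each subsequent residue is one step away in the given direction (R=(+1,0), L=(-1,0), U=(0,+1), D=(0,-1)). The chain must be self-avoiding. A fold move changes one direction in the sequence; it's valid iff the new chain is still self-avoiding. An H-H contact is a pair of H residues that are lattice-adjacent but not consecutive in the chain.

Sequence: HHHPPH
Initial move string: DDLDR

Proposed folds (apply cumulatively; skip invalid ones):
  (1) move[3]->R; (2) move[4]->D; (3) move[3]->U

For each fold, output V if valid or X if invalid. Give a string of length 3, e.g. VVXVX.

Initial: DDLDR -> [(0, 0), (0, -1), (0, -2), (-1, -2), (-1, -3), (0, -3)]
Fold 1: move[3]->R => DDLRR INVALID (collision), skipped
Fold 2: move[4]->D => DDLDD VALID
Fold 3: move[3]->U => DDLUD INVALID (collision), skipped

Answer: XVX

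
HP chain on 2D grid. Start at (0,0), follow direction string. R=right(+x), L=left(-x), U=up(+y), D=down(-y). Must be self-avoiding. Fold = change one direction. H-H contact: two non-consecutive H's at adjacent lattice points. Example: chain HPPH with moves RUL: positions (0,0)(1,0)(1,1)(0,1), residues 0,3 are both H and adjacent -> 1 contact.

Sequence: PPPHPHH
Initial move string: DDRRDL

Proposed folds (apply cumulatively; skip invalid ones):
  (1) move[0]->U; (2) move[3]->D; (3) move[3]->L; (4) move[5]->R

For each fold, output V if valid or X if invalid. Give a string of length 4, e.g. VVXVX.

Initial: DDRRDL -> [(0, 0), (0, -1), (0, -2), (1, -2), (2, -2), (2, -3), (1, -3)]
Fold 1: move[0]->U => UDRRDL INVALID (collision), skipped
Fold 2: move[3]->D => DDRDDL VALID
Fold 3: move[3]->L => DDRLDL INVALID (collision), skipped
Fold 4: move[5]->R => DDRDDR VALID

Answer: XVXV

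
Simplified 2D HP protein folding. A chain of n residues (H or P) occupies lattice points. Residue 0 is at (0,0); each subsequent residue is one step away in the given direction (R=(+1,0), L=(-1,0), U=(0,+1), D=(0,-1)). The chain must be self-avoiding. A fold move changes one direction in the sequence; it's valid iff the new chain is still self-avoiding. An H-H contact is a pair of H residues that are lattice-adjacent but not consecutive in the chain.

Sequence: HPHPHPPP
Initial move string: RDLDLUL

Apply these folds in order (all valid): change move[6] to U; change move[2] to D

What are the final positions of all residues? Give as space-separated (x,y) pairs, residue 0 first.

Initial moves: RDLDLUL
Fold: move[6]->U => RDLDLUU (positions: [(0, 0), (1, 0), (1, -1), (0, -1), (0, -2), (-1, -2), (-1, -1), (-1, 0)])
Fold: move[2]->D => RDDDLUU (positions: [(0, 0), (1, 0), (1, -1), (1, -2), (1, -3), (0, -3), (0, -2), (0, -1)])

Answer: (0,0) (1,0) (1,-1) (1,-2) (1,-3) (0,-3) (0,-2) (0,-1)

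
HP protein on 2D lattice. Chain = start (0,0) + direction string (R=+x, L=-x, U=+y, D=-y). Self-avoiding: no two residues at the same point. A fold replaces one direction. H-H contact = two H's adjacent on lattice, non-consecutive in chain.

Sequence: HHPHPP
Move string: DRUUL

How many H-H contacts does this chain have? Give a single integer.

Answer: 1

Derivation:
Positions: [(0, 0), (0, -1), (1, -1), (1, 0), (1, 1), (0, 1)]
H-H contact: residue 0 @(0,0) - residue 3 @(1, 0)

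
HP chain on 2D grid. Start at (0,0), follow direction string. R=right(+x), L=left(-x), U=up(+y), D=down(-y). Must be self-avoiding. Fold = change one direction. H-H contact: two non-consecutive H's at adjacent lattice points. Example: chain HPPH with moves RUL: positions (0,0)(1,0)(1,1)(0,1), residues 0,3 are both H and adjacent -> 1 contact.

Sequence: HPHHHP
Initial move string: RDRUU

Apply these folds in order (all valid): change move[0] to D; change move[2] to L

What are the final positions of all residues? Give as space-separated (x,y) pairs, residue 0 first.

Initial moves: RDRUU
Fold: move[0]->D => DDRUU (positions: [(0, 0), (0, -1), (0, -2), (1, -2), (1, -1), (1, 0)])
Fold: move[2]->L => DDLUU (positions: [(0, 0), (0, -1), (0, -2), (-1, -2), (-1, -1), (-1, 0)])

Answer: (0,0) (0,-1) (0,-2) (-1,-2) (-1,-1) (-1,0)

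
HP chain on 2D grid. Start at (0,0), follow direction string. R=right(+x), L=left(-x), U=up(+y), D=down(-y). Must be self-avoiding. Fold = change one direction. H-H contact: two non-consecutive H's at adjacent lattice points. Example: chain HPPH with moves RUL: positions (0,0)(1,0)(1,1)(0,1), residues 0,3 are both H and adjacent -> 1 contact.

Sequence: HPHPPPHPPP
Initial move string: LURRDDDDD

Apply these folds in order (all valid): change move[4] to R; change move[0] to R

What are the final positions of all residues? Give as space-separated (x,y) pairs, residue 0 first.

Initial moves: LURRDDDDD
Fold: move[4]->R => LURRRDDDD (positions: [(0, 0), (-1, 0), (-1, 1), (0, 1), (1, 1), (2, 1), (2, 0), (2, -1), (2, -2), (2, -3)])
Fold: move[0]->R => RURRRDDDD (positions: [(0, 0), (1, 0), (1, 1), (2, 1), (3, 1), (4, 1), (4, 0), (4, -1), (4, -2), (4, -3)])

Answer: (0,0) (1,0) (1,1) (2,1) (3,1) (4,1) (4,0) (4,-1) (4,-2) (4,-3)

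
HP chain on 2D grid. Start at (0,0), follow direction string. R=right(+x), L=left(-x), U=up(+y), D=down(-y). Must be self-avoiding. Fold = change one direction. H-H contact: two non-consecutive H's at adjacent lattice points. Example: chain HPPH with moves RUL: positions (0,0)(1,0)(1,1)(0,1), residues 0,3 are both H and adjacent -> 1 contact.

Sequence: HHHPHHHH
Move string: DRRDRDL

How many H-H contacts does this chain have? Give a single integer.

Answer: 1

Derivation:
Positions: [(0, 0), (0, -1), (1, -1), (2, -1), (2, -2), (3, -2), (3, -3), (2, -3)]
H-H contact: residue 4 @(2,-2) - residue 7 @(2, -3)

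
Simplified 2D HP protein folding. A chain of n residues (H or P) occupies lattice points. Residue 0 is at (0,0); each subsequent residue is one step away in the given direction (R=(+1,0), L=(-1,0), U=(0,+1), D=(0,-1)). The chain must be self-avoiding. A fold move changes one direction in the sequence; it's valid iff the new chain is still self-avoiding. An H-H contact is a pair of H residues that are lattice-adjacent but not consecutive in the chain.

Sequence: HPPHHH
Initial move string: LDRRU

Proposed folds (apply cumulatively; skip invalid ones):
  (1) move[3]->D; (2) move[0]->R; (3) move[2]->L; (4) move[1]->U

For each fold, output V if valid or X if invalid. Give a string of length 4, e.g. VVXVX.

Initial: LDRRU -> [(0, 0), (-1, 0), (-1, -1), (0, -1), (1, -1), (1, 0)]
Fold 1: move[3]->D => LDRDU INVALID (collision), skipped
Fold 2: move[0]->R => RDRRU VALID
Fold 3: move[2]->L => RDLRU INVALID (collision), skipped
Fold 4: move[1]->U => RURRU VALID

Answer: XVXV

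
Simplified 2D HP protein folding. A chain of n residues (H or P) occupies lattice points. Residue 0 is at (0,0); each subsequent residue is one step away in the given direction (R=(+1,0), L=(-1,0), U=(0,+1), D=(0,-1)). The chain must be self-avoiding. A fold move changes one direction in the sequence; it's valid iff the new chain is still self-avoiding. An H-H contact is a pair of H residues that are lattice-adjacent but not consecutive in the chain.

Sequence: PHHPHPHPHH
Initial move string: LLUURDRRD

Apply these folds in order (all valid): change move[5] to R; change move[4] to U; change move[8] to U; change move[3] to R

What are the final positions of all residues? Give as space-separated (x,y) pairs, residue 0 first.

Initial moves: LLUURDRRD
Fold: move[5]->R => LLUURRRRD (positions: [(0, 0), (-1, 0), (-2, 0), (-2, 1), (-2, 2), (-1, 2), (0, 2), (1, 2), (2, 2), (2, 1)])
Fold: move[4]->U => LLUUURRRD (positions: [(0, 0), (-1, 0), (-2, 0), (-2, 1), (-2, 2), (-2, 3), (-1, 3), (0, 3), (1, 3), (1, 2)])
Fold: move[8]->U => LLUUURRRU (positions: [(0, 0), (-1, 0), (-2, 0), (-2, 1), (-2, 2), (-2, 3), (-1, 3), (0, 3), (1, 3), (1, 4)])
Fold: move[3]->R => LLURURRRU (positions: [(0, 0), (-1, 0), (-2, 0), (-2, 1), (-1, 1), (-1, 2), (0, 2), (1, 2), (2, 2), (2, 3)])

Answer: (0,0) (-1,0) (-2,0) (-2,1) (-1,1) (-1,2) (0,2) (1,2) (2,2) (2,3)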